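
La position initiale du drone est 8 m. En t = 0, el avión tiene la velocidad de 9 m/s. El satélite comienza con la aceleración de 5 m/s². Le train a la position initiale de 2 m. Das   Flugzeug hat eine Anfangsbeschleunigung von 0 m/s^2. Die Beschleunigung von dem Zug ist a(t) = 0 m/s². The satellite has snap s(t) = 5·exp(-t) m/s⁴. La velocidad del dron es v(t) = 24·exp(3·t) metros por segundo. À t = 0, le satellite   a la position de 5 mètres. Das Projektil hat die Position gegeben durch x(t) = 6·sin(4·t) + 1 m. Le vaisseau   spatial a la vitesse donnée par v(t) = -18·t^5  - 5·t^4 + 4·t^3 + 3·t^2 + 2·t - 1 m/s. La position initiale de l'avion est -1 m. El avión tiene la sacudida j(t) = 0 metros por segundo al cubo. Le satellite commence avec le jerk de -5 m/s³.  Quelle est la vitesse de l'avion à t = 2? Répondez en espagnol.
Necesitamos integrar nuestra ecuación de la sacudida j(t) = 0 2 veces. Integrando la sacudida y usando la condición inicial a(0) = 0, obtenemos a(t) = 0. La integral de la aceleración, con v(0) = 9, da la velocidad: v(t) = 9. Tenemos la velocidad v(t) = 9. Sustituyendo t = 2: v(2) = 9.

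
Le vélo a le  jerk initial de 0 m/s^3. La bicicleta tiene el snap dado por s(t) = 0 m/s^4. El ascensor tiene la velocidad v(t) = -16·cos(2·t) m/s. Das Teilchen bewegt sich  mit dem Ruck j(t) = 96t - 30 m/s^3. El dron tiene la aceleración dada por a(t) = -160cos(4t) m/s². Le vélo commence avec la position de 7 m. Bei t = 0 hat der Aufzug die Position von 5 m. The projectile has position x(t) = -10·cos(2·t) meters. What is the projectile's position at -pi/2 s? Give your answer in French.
De l'équation de la position x(t) = -10·cos(2·t), nous substituons t = -pi/2 pour obtenir x = 10.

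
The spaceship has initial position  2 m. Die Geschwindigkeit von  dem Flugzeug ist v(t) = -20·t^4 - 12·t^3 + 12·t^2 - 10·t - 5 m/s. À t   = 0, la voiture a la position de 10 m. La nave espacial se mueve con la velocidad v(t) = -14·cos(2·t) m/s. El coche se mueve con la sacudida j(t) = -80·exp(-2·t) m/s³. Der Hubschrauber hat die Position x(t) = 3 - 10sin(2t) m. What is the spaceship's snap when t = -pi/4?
Starting from velocity v(t) = -14·cos(2·t), we take 3 derivatives. Differentiating velocity, we get acceleration: a(t) = 28·sin(2·t). Differentiating acceleration, we get jerk: j(t) = 56·cos(2·t). The derivative of jerk gives snap: s(t) = -112·sin(2·t). From the given snap equation s(t) = -112·sin(2·t), we substitute t = -pi/4 to get s = 112.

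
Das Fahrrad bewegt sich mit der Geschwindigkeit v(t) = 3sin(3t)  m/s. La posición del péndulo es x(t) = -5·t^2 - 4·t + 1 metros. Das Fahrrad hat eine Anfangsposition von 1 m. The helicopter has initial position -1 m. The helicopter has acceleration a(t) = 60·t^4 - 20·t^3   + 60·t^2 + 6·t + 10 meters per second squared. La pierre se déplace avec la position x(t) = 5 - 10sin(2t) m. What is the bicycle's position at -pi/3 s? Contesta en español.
Debemos encontrar la integral de nuestra ecuación de la velocidad v(t) = 3·sin(3·t) 1 vez. La integral de la velocidad es la posición. Usando x(0) = 1, obtenemos x(t) = 2 - cos(3·t). De la ecuación de la posición x(t) = 2 - cos(3·t), sustituimos t = -pi/3 para obtener x = 3.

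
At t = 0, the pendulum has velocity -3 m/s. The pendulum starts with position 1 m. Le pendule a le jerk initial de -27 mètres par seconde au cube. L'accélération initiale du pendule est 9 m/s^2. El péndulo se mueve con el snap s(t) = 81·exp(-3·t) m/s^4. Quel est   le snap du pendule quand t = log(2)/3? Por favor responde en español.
Usando s(t) = 81·exp(-3·t) y sustituyendo t = log(2)/3, encontramos s = 81/2.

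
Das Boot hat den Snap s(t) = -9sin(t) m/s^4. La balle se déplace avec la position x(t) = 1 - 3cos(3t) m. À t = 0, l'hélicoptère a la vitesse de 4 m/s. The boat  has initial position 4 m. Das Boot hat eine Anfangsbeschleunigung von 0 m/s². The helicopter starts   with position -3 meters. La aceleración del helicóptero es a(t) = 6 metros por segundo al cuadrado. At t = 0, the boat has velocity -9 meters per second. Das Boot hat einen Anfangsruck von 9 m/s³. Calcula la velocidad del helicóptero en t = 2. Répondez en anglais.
We must find the antiderivative of our acceleration equation a(t) = 6 1 time. The integral of acceleration is velocity. Using v(0) = 4, we get v(t) = 6·t + 4. We have velocity v(t) = 6·t + 4. Substituting t = 2: v(2) = 16.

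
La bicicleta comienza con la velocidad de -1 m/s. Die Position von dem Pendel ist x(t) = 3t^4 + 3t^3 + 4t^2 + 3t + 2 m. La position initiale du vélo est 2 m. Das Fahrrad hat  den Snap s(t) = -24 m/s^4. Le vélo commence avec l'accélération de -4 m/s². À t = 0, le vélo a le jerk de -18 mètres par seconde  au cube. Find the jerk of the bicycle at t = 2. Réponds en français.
Nous devons trouver l'intégrale de notre équation du snap s(t) = -24 1 fois. En intégrant le snap et en utilisant la condition initiale j(0) = -18, nous obtenons j(t) = -24·t - 18. En utilisant j(t) = -24·t - 18 et en substituant t = 2, nous trouvons j = -66.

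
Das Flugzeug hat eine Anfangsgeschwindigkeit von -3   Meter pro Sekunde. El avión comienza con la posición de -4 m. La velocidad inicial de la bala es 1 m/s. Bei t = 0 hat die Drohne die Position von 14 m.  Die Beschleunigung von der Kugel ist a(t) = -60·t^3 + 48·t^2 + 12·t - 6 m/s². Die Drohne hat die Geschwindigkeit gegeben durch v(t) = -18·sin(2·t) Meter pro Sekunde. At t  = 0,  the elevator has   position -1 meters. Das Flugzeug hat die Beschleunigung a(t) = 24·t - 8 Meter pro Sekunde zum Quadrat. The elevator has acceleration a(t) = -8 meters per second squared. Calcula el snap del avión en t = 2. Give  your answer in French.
Nous devons dériver notre équation de l'accélération a(t) = 24·t - 8 2 fois. La dérivée de l'accélération donne le jerk: j(t) = 24. En dérivant le jerk, nous obtenons le snap: s(t) = 0. De l'équation du snap s(t) = 0, nous substituons t = 2 pour obtenir s = 0.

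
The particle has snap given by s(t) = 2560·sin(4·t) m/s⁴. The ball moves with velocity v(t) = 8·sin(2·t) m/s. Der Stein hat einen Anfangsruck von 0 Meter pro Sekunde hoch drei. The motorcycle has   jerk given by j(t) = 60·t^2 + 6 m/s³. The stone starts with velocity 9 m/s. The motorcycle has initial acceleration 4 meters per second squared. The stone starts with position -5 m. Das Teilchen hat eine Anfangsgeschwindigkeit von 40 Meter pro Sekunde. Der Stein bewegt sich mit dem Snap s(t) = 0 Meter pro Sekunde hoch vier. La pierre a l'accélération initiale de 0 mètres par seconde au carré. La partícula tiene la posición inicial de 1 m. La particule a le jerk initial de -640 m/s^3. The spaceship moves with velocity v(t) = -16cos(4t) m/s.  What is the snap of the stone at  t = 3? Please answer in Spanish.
Tenemos el snap s(t) = 0. Sustituyendo t = 3: s(3) = 0.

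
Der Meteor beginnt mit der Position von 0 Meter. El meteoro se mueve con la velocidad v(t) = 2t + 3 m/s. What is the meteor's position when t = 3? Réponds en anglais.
We need to integrate our velocity equation v(t) = 2·t + 3 1 time. Integrating velocity and using the initial condition x(0) = 0, we get x(t) = t^2 + 3·t. From the given position equation x(t) = t^2 + 3·t, we substitute t = 3 to get x = 18.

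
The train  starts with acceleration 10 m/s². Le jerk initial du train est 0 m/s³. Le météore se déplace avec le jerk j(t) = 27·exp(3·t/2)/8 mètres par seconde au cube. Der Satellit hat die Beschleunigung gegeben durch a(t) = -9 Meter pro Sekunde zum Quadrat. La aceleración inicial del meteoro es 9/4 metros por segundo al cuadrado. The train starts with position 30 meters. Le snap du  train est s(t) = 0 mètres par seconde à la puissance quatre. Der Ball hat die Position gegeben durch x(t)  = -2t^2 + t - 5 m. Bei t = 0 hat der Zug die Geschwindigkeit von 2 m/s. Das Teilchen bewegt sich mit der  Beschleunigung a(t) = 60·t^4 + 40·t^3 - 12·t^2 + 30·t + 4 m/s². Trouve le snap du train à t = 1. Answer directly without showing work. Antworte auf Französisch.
À t = 1, s = 0.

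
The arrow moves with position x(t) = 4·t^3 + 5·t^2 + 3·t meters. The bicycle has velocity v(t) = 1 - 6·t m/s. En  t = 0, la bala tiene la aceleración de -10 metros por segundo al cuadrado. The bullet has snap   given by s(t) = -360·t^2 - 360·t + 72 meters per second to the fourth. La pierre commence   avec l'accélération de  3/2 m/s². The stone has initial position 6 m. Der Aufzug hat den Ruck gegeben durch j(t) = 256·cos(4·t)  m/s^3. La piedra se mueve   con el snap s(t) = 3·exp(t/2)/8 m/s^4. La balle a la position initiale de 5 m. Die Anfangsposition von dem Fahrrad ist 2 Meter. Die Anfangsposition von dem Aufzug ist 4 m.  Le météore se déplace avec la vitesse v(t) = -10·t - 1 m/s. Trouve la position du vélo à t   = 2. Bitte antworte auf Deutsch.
Wir müssen unsere Gleichung für die Geschwindigkeit v(t) = 1 - 6·t 1-mal integrieren. Die Stammfunktion von der Geschwindigkeit ist die Position. Mit x(0) = 2 erhalten wir x(t) = -3·t^2 + t + 2. Mit x(t) = -3·t^2 + t + 2 und Einsetzen von t = 2, finden wir x = -8.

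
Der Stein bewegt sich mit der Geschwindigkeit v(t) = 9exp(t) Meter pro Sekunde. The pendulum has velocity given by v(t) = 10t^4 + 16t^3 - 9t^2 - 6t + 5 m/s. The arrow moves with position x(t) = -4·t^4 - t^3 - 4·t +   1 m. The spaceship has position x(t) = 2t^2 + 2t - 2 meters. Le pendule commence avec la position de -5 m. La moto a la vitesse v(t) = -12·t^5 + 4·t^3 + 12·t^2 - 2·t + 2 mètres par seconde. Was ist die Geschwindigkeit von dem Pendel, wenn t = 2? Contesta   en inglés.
We have velocity v(t) = 10·t^4 + 16·t^3 - 9·t^2 - 6·t + 5. Substituting t = 2: v(2) = 245.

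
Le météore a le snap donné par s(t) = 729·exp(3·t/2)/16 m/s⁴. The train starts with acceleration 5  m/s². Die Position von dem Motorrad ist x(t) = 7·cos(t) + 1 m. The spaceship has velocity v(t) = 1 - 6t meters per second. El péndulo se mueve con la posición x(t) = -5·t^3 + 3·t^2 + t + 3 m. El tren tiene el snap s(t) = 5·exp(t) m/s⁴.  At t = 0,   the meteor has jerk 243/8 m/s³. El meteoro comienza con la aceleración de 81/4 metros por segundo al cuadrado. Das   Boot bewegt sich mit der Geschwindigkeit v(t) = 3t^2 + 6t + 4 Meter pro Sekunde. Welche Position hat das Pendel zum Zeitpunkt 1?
Wir haben die Position x(t) = -5·t^3 + 3·t^2 + t + 3. Durch Einsetzen von t = 1: x(1) = 2.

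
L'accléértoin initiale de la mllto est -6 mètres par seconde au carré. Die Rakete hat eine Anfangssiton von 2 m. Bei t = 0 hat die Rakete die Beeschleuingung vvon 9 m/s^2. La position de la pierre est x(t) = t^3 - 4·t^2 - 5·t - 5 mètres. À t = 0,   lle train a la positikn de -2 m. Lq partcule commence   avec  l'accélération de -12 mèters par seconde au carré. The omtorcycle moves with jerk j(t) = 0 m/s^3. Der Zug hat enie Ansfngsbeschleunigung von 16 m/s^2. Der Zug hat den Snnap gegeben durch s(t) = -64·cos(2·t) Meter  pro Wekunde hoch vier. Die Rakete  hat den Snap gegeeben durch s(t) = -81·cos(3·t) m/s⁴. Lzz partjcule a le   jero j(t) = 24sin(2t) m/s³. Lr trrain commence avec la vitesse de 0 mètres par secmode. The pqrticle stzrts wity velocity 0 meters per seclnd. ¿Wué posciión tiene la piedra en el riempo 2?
Usando x(t) = t^3 - 4·t^2 - 5·t - 5 y sustituyendo t = 2, encontramos x = -23.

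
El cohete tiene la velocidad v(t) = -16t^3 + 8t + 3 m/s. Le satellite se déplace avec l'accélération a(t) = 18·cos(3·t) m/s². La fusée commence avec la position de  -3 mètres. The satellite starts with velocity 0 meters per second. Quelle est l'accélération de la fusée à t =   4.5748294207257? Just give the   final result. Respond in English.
The answer is -996.595082979397.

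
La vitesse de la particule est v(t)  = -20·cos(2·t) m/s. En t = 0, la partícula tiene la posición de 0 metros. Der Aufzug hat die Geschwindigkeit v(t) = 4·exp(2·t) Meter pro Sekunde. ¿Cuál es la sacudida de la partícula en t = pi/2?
Debemos derivar nuestra ecuación de la velocidad v(t) = -20·cos(2·t) 2 veces. Derivando la velocidad, obtenemos la aceleración: a(t) = 40·sin(2·t). Tomando d/dt de a(t), encontramos j(t) = 80·cos(2·t). Usando j(t) = 80·cos(2·t) y sustituyendo t = pi/2, encontramos j = -80.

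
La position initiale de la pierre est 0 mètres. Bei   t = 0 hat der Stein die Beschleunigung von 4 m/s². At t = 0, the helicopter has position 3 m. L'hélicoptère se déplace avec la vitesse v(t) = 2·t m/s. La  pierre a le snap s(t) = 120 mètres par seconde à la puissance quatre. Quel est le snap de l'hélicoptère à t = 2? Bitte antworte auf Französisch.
Nous devons dériver notre équation de la vitesse v(t) = 2·t 3 fois. En dérivant la vitesse, nous obtenons l'accélération: a(t) = 2. En prenant d/dt de a(t), nous trouvons j(t) = 0. En prenant d/dt de j(t), nous trouvons s(t) = 0. Nous avons le snap s(t) = 0. En substituant t = 2: s(2) = 0.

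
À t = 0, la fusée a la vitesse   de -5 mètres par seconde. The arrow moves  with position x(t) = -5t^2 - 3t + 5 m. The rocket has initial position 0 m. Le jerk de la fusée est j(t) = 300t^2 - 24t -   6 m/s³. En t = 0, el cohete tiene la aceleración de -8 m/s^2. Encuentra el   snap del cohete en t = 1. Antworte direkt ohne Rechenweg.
En t = 1, s = 576.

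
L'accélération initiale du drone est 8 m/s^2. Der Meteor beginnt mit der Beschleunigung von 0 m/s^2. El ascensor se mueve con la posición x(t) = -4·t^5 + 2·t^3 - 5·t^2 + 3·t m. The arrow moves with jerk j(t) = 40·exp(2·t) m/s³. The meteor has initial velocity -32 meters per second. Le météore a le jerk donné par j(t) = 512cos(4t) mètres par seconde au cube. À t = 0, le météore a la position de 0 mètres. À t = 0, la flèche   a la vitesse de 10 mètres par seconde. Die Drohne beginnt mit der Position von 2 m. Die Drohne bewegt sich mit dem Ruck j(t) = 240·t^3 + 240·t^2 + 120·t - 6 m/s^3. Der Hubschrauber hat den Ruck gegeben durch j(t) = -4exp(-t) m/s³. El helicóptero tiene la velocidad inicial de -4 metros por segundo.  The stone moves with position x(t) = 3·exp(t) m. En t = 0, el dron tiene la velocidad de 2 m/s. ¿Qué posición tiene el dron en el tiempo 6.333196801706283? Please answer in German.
Ausgehend von dem Ruck j(t) = 240·t^3 + 240·t^2 + 120·t - 6, nehmen wir 3 Integrale. Durch Integration von dem Ruck und Verwendung der Anfangsbedingung a(0) = 8, erhalten wir a(t) = 60·t^4 + 80·t^3 + 60·t^2 - 6·t + 8. Das Integral von der Beschleunigung ist die Geschwindigkeit. Mit v(0) = 2 erhalten wir v(t) = 12·t^5 + 20·t^4 + 20·t^3 - 3·t^2 + 8·t + 2. Mit ∫v(t)dt und Anwendung von x(0) = 2, finden wir x(t) = 2·t^6 + 4·t^5 + 5·t^4 - t^3 + 4·t^2 + 2·t + 2. Mit x(t) = 2·t^6 + 4·t^5 + 5·t^4 - t^3 + 4·t^2 + 2·t + 2 und Einsetzen von t = 6.333196801706283, finden wir x = 177772.272637150.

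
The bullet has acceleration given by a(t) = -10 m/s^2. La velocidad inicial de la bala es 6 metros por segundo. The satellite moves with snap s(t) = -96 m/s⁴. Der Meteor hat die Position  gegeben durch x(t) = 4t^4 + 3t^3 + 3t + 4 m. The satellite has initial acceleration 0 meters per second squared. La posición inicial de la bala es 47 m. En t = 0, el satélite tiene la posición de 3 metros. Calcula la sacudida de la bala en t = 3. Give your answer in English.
To solve this, we need to take 1 derivative of our acceleration equation a(t) = -10. Taking d/dt of a(t), we find j(t) = 0. From the given jerk equation j(t) = 0, we substitute t = 3 to get j = 0.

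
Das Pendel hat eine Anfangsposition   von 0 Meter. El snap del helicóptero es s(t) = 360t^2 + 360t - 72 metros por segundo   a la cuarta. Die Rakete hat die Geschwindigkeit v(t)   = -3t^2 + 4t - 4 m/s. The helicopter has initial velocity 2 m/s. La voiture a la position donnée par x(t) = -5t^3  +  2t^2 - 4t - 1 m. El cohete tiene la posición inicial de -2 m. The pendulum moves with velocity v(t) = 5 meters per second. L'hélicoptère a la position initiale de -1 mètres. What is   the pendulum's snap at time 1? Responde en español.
Para resolver esto, necesitamos tomar 3 derivadas de nuestra ecuación de la velocidad v(t) = 5. Derivando la velocidad, obtenemos la aceleración: a(t) = 0. La derivada de la aceleración da la sacudida: j(t) = 0. Tomando d/dt de j(t), encontramos s(t) = 0. Tenemos el snap s(t) = 0. Sustituyendo t = 1: s(1) = 0.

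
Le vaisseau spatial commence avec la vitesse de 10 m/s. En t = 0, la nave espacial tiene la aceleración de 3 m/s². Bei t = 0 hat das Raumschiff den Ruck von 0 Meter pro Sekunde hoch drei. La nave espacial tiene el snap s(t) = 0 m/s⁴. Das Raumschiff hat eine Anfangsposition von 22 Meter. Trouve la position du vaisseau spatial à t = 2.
En partant du snap s(t) = 0, nous prenons 4 intégrales. En prenant ∫s(t)dt et en appliquant j(0) = 0, nous trouvons j(t) = 0. En intégrant le jerk et en utilisant la condition initiale a(0) = 3, nous obtenons a(t) = 3. L'intégrale de l'accélération, avec v(0) = 10, donne la vitesse: v(t) = 3·t + 10. L'intégrale de la vitesse est la position. En utilisant x(0) = 22, nous obtenons x(t) = 3·t^2/2 + 10·t + 22. En utilisant x(t) = 3·t^2/2 + 10·t + 22 et en substituant t = 2, nous trouvons x = 48.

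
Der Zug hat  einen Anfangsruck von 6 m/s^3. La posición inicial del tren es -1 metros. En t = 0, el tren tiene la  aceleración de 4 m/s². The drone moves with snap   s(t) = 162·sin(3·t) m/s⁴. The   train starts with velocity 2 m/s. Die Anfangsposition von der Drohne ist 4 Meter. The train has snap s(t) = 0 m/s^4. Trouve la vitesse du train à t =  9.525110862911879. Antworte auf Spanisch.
Debemos encontrar la integral de nuestra ecuación del snap s(t) = 0 3 veces. Integrando el snap y usando la condición inicial j(0) = 6, obtenemos j(t) = 6. La antiderivada de la sacudida es la aceleración. Usando a(0) = 4, obtenemos a(t) = 6·t + 4. La integral de la aceleración es la velocidad. Usando v(0) = 2, obtenemos v(t) = 3·t^2 + 4·t + 2. De la ecuación de la velocidad v(t) = 3·t^2 + 4·t + 2, sustituimos t = 9.525110862911879 para obtener v = 312.283654303933.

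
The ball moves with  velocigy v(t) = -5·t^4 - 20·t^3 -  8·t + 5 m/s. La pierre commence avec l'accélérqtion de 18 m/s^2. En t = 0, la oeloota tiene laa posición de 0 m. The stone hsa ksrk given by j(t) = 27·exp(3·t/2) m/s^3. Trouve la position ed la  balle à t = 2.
En partant de la vitesse v(t) = -5·t^4 - 20·t^3 - 8·t + 5, nous prenons 1 intégrale. L'intégrale de la vitesse, avec x(0) = 0, donne la position: x(t) = -t^5 - 5·t^4 - 4·t^2 + 5·t. De l'équation de la position x(t) = -t^5 - 5·t^4 - 4·t^2 + 5·t, nous substituons t = 2 pour obtenir x = -118.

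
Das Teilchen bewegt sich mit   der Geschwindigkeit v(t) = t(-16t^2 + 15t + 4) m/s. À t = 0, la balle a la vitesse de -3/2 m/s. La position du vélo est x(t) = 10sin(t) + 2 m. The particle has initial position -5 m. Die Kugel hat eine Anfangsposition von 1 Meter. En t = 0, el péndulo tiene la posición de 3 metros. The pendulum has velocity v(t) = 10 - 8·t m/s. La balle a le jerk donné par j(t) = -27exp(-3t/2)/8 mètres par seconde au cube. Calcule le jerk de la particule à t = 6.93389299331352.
Nous devons dériver notre équation de la vitesse v(t) = t·(-16·t^2 + 15·t + 4) 2 fois. La dérivée de la vitesse donne l'accélération: a(t) = -16·t^2 + t·(15 - 32·t) + 15·t + 4. En prenant d/dt de a(t), nous trouvons j(t) = 30 - 96·t. Nous avons le jerk j(t) = 30 - 96·t. En substituant t = 6.93389299331352: j(6.93389299331352) = -635.653727358098.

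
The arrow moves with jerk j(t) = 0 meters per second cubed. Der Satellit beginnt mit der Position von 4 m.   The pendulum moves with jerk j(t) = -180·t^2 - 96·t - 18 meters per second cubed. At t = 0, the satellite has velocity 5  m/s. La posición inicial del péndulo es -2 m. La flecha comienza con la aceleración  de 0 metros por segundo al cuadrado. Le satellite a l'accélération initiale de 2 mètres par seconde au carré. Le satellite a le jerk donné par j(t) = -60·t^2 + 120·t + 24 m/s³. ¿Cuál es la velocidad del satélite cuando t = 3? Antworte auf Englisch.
We must find the antiderivative of our jerk equation j(t) = -60·t^2 + 120·t + 24 2 times. The antiderivative of jerk is acceleration. Using a(0) = 2, we get a(t) = -20·t^3 + 60·t^2 + 24·t + 2. Integrating acceleration and using the initial condition v(0) = 5, we get v(t) = -5·t^4 + 20·t^3 + 12·t^2 + 2·t + 5. From the given velocity equation v(t) = -5·t^4 + 20·t^3 + 12·t^2 + 2·t + 5, we substitute t = 3 to get v = 254.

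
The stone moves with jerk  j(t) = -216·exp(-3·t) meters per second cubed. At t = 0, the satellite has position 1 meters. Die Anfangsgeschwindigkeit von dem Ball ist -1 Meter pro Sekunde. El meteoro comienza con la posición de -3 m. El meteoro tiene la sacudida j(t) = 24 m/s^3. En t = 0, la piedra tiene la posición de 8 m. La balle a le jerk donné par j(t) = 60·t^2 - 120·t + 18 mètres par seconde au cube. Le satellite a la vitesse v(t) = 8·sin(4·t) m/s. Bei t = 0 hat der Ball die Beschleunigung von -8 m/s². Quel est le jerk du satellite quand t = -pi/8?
En partant de la vitesse v(t) = 8·sin(4·t), nous prenons 2 dérivées. En dérivant la vitesse, nous obtenons l'accélération: a(t) = 32·cos(4·t). En dérivant l'accélération, nous obtenons le jerk: j(t) = -128·sin(4·t). Nous avons le jerk j(t) = -128·sin(4·t). En substituant t = -pi/8: j(-pi/8) = 128.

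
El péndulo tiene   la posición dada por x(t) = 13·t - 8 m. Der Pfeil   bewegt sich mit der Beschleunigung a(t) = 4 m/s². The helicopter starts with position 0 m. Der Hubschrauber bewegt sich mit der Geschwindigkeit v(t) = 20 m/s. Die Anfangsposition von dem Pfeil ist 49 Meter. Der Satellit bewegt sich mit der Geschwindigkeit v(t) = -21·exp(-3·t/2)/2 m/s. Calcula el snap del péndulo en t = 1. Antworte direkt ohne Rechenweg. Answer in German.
Der Snap bei t = 1 ist s = 0.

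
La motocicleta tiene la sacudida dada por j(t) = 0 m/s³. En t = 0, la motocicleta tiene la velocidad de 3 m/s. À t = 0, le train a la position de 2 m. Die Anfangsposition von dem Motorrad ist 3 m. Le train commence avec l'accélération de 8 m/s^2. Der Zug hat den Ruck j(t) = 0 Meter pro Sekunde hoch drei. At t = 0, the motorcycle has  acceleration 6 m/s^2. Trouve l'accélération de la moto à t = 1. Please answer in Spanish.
Para resolver esto, necesitamos tomar 1 antiderivada de nuestra ecuación de la sacudida j(t) = 0. La antiderivada de la sacudida es la aceleración. Usando a(0) = 6, obtenemos a(t) = 6. De la ecuación de la aceleración a(t) = 6, sustituimos t = 1 para obtener a = 6.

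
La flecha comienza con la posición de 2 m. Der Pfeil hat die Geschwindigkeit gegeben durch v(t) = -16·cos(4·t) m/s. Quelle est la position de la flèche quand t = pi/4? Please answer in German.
Wir müssen unsere Gleichung für die Geschwindigkeit v(t) = -16·cos(4·t) 1-mal integrieren. Das Integral von der Geschwindigkeit ist die Position. Mit x(0) = 2 erhalten wir x(t) = 2 - 4·sin(4·t). Mit x(t) = 2 - 4·sin(4·t) und Einsetzen von t = pi/4, finden wir x = 2.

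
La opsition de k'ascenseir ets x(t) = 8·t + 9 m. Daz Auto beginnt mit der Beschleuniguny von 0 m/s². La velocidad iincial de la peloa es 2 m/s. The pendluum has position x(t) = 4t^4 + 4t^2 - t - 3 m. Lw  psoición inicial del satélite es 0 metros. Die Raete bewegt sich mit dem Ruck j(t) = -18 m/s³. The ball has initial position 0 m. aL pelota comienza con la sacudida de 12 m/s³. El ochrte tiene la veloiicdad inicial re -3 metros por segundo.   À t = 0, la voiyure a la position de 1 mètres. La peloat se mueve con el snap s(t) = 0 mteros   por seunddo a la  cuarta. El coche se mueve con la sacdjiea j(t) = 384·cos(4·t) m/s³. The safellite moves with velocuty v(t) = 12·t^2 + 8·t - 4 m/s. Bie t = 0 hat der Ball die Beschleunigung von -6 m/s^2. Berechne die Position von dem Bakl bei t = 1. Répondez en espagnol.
Necesitamos integrar nuestra ecuación del snap s(t) = 0 4 veces. La antiderivada del snap, con j(0) = 12, da la sacudida: j(t) = 12. Integrando la sacudida y usando la condición inicial a(0) = -6, obtenemos a(t) = 12·t - 6. La integral de la aceleración es la velocidad. Usando v(0) = 2, obtenemos v(t) = 6·t^2 - 6·t + 2. La integral de la velocidad es la posición. Usando x(0) = 0, obtenemos x(t) = 2·t^3 - 3·t^2 + 2·t. De la ecuación de la posición x(t) = 2·t^3 - 3·t^2 + 2·t, sustituimos t = 1 para obtener x = 1.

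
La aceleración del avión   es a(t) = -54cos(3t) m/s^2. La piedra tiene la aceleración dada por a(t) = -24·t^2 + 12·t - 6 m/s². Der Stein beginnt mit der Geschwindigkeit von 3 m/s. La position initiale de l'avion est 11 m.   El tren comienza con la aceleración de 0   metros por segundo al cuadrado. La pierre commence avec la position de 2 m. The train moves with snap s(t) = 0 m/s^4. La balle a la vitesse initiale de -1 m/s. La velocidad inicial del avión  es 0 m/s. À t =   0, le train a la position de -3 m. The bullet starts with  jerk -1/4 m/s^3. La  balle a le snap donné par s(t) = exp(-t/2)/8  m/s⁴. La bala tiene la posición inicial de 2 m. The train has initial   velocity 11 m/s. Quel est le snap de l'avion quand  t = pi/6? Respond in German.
Wir müssen unsere Gleichung für die Beschleunigung a(t) = -54·cos(3·t) 2-mal ableiten. Die Ableitung von der Beschleunigung ergibt den Ruck: j(t) = 162·sin(3·t). Mit d/dt von j(t) finden wir s(t) = 486·cos(3·t). Mit s(t) = 486·cos(3·t) und Einsetzen von t = pi/6, finden wir s = 0.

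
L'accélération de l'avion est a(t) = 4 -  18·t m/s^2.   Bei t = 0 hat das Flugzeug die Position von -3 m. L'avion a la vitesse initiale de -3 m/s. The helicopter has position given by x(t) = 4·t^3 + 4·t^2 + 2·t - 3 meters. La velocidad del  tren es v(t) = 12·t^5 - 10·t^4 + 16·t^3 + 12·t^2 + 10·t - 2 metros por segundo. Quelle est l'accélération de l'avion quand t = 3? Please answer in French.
Nous avons l'accélération a(t) = 4 - 18·t. En substituant t = 3: a(3) = -50.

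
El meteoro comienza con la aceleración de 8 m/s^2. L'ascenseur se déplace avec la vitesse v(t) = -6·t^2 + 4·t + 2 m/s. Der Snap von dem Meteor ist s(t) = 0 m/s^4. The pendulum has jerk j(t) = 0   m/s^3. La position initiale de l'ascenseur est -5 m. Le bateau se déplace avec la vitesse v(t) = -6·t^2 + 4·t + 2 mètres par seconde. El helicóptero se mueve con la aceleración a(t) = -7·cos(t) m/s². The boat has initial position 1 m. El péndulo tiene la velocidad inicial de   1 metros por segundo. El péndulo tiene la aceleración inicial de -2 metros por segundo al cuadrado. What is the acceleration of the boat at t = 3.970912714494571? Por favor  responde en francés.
Pour résoudre ceci, nous devons prendre 1 dérivée de notre équation de la vitesse v(t) = -6·t^2 + 4·t + 2. En dérivant la vitesse, nous obtenons l'accélération: a(t) = 4 - 12·t. Nous avons l'accélération a(t) = 4 - 12·t. En substituant t = 3.970912714494571: a(3.970912714494571) = -43.6509525739349.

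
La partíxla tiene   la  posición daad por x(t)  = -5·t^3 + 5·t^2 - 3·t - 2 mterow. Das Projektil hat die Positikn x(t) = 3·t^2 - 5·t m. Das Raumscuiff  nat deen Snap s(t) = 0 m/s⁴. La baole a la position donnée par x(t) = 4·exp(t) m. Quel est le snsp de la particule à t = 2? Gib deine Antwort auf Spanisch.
Debemos derivar nuestra ecuación de la posición x(t) = -5·t^3 + 5·t^2 - 3·t - 2 4 veces. La derivada de la posición da la velocidad: v(t) = -15·t^2 + 10·t - 3. Tomando d/dt de v(t), encontramos a(t) = 10 - 30·t. La derivada de la aceleración da la sacudida: j(t) = -30. Derivando la sacudida, obtenemos el snap: s(t) = 0. Tenemos el snap s(t) = 0. Sustituyendo t = 2: s(2) = 0.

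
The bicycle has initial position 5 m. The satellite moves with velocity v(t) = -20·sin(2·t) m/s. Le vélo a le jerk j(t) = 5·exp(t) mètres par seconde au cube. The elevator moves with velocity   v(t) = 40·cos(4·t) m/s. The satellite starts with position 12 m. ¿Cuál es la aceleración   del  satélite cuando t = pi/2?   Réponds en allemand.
Ausgehend von der Geschwindigkeit v(t) = -20·sin(2·t), nehmen wir 1 Ableitung. Durch Ableiten von der Geschwindigkeit erhalten wir die Beschleunigung: a(t) = -40·cos(2·t). Mit a(t) = -40·cos(2·t) und Einsetzen von t = pi/2, finden wir a = 40.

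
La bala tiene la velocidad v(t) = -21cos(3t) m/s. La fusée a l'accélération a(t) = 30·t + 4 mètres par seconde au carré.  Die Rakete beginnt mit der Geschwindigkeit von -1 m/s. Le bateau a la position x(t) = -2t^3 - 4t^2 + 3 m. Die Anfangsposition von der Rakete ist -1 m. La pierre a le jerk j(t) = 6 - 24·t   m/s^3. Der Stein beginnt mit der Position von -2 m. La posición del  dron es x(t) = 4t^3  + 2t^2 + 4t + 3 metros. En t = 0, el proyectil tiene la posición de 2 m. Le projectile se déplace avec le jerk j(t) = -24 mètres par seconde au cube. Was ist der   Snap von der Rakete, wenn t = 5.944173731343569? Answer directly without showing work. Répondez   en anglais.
The snap at t = 5.944173731343569 is s = 0.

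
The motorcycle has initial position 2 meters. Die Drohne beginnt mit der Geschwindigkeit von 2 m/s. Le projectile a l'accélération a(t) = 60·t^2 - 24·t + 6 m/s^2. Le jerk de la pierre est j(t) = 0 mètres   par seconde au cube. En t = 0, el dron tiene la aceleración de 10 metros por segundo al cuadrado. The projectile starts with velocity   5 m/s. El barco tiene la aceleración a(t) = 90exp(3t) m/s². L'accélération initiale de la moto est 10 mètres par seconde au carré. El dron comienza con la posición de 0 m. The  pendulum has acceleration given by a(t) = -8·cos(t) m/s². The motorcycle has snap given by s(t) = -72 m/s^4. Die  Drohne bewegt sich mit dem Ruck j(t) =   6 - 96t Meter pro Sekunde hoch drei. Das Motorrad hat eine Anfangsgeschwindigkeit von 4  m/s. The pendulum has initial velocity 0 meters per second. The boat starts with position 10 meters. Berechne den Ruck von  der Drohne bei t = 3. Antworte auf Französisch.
Nous avons le jerk j(t) = 6 - 96·t. En substituant t = 3: j(3) = -282.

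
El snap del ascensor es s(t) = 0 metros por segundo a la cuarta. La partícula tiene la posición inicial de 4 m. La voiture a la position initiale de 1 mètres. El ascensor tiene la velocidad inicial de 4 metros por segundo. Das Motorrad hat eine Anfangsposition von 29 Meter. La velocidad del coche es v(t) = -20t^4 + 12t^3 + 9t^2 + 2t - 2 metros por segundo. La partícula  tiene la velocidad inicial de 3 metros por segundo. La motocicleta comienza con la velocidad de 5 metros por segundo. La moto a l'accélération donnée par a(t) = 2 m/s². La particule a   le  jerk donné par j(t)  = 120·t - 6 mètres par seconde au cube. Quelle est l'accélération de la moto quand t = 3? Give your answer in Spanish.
De la ecuación de la aceleración a(t) = 2, sustituimos t = 3 para obtener a = 2.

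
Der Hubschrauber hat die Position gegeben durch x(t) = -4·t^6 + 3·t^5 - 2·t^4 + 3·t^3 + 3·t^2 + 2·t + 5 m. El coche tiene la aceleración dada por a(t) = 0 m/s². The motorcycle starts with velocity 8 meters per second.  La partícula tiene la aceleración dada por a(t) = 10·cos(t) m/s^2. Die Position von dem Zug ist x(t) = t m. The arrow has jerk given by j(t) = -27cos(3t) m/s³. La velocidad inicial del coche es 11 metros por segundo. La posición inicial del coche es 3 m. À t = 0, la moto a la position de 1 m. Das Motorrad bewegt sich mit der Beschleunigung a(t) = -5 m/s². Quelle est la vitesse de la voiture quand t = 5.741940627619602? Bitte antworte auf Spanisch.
Necesitamos integrar nuestra ecuación de la aceleración a(t) = 0 1 vez. Tomando ∫a(t)dt y aplicando v(0) = 11, encontramos v(t) = 11. Tenemos la velocidad v(t) = 11. Sustituyendo t = 5.741940627619602: v(5.741940627619602) = 11.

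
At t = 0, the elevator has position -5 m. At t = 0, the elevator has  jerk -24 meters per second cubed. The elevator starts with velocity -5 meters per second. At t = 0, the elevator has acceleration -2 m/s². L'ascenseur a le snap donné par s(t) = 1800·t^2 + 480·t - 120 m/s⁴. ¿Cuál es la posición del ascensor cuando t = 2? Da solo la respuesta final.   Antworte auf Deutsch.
Bei t = 2, x = 317.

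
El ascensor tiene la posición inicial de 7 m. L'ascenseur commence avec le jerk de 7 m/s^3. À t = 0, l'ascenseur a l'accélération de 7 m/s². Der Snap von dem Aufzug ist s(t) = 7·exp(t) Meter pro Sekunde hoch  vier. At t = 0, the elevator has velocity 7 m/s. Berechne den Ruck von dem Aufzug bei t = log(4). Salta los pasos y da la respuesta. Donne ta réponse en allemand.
Bei t = log(4), j = 28.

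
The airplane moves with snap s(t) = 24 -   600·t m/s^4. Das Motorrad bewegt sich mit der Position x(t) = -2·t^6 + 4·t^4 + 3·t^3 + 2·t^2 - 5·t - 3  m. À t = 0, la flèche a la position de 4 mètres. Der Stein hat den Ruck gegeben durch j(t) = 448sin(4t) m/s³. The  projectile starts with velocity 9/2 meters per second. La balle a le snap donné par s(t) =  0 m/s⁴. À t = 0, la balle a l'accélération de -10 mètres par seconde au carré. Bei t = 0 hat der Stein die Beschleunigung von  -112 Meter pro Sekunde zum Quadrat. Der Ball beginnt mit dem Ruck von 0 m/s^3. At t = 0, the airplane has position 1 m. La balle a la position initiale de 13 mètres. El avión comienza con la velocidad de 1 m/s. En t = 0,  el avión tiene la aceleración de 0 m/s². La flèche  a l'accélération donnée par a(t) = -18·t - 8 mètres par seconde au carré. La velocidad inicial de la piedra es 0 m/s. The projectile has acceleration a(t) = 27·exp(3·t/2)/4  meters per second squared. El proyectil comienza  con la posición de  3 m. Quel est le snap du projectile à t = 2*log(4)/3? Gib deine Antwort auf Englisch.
We must differentiate our acceleration equation a(t) = 27·exp(3·t/2)/4 2 times. Differentiating acceleration, we get jerk: j(t) = 81·exp(3·t/2)/8. The derivative of jerk gives snap: s(t) = 243·exp(3·t/2)/16. From the given snap equation s(t) = 243·exp(3·t/2)/16, we substitute t = 2*log(4)/3 to get s = 243/4.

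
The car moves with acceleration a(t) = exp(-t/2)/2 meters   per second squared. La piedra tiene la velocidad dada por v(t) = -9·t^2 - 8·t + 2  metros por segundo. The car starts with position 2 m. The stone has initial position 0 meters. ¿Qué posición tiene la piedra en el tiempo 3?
Necesitamos integrar nuestra ecuación de la velocidad v(t) = -9·t^2 - 8·t + 2 1 vez. Integrando la velocidad y usando la condición inicial x(0) = 0, obtenemos x(t) = -3·t^3 - 4·t^2 + 2·t. Tenemos la posición x(t) = -3·t^3 - 4·t^2 + 2·t. Sustituyendo t = 3: x(3) = -111.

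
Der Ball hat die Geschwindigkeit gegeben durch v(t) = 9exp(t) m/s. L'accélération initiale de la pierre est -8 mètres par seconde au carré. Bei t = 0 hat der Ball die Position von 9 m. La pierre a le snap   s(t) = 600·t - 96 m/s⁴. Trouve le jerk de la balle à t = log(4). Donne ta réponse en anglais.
Starting from velocity v(t) = 9·exp(t), we take 2 derivatives. Taking d/dt of v(t), we find a(t) = 9·exp(t). The derivative of acceleration gives jerk: j(t) = 9·exp(t). Using j(t) = 9·exp(t) and substituting t = log(4), we find j = 36.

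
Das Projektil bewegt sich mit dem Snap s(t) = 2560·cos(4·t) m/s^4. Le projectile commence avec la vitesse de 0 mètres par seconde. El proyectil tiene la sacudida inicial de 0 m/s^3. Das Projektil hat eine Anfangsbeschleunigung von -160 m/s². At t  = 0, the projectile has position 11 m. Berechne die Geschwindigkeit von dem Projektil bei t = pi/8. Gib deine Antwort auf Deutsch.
Ausgehend von dem Snap s(t) = 2560·cos(4·t), nehmen wir 3 Integrale. Durch Integration von dem Snap und Verwendung der Anfangsbedingung j(0) = 0, erhalten wir j(t) = 640·sin(4·t). Mit ∫j(t)dt und Anwendung von a(0) = -160, finden wir a(t) = -160·cos(4·t). Die Stammfunktion von der Beschleunigung, mit v(0) = 0, ergibt die Geschwindigkeit: v(t) = -40·sin(4·t). Mit v(t) = -40·sin(4·t) und Einsetzen von t = pi/8, finden wir v = -40.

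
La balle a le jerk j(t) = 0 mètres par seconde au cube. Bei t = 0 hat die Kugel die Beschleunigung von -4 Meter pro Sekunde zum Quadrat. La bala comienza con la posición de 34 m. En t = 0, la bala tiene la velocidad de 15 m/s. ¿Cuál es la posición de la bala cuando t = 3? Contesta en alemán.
Wir müssen unsere Gleichung für den Ruck j(t) = 0 3-mal integrieren. Das Integral von dem Ruck, mit a(0) = -4, ergibt die Beschleunigung: a(t) = -4. Die Stammfunktion von der Beschleunigung ist die Geschwindigkeit. Mit v(0) = 15 erhalten wir v(t) = 15 - 4·t. Durch Integration von der Geschwindigkeit und Verwendung der Anfangsbedingung x(0) = 34, erhalten wir x(t) = -2·t^2 + 15·t + 34. Mit x(t) = -2·t^2 + 15·t + 34 und Einsetzen von t = 3, finden wir x = 61.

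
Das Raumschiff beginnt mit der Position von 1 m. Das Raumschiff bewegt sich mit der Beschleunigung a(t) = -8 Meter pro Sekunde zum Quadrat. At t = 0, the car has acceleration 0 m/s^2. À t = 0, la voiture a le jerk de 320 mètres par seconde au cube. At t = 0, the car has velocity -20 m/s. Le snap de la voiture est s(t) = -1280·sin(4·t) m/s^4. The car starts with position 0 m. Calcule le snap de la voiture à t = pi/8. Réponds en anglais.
Using s(t) = -1280·sin(4·t) and substituting t = pi/8, we find s = -1280.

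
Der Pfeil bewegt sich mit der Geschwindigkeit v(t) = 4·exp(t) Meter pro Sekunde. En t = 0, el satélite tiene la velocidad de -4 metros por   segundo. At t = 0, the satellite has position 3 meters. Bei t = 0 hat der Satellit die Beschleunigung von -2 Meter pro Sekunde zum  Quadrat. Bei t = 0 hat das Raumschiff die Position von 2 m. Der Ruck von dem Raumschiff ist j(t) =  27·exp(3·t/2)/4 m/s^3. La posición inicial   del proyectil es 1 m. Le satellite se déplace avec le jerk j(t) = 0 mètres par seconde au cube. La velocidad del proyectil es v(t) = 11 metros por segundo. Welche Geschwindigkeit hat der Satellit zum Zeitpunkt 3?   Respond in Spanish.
Debemos encontrar la antiderivada de nuestra ecuación de la sacudida j(t) = 0 2 veces. Tomando ∫j(t)dt y aplicando a(0) = -2, encontramos a(t) = -2. Integrando la aceleración y usando la condición inicial v(0) = -4, obtenemos v(t) = -2·t - 4. Tenemos la velocidad v(t) = -2·t - 4. Sustituyendo t = 3: v(3) = -10.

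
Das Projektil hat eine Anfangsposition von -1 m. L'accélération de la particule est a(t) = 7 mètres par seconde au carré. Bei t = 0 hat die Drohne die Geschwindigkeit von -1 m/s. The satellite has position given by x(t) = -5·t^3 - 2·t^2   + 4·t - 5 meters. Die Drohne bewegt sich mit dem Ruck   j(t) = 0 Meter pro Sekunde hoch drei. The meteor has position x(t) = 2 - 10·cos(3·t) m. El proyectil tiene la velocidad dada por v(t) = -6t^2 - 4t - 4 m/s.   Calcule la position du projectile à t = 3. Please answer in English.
To find the answer, we compute 1 antiderivative of v(t) = -6·t^2 - 4·t - 4. Finding the antiderivative of v(t) and using x(0) = -1: x(t) = -2·t^3 - 2·t^2 - 4·t - 1. Using x(t) = -2·t^3 - 2·t^2 - 4·t - 1 and substituting t = 3, we find x = -85.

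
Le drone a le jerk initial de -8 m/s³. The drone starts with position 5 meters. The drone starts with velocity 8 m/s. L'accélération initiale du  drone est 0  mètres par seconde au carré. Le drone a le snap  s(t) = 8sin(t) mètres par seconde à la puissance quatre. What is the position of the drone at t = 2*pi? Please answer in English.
To find the answer, we compute 4 integrals of s(t) = 8·sin(t). Taking ∫s(t)dt and applying j(0) = -8, we find j(t) = -8·cos(t). Integrating jerk and using the initial condition a(0) = 0, we get a(t) = -8·sin(t). Taking ∫a(t)dt and applying v(0) = 8, we find v(t) = 8·cos(t). The antiderivative of velocity, with x(0) = 5, gives position: x(t) = 8·sin(t) + 5. We have position x(t) = 8·sin(t) + 5. Substituting t = 2*pi: x(2*pi) = 5.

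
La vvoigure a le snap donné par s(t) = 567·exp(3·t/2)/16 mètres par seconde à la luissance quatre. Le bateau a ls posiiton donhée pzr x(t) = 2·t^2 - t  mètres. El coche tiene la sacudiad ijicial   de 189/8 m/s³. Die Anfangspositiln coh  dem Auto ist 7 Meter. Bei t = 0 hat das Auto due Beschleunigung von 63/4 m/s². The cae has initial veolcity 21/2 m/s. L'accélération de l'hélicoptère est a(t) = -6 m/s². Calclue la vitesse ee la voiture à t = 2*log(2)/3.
En partant du snap s(t) = 567·exp(3·t/2)/16, nous prenons 3 primitives. L'intégrale du snap est le jerk. En utilisant j(0) = 189/8, nous obtenons j(t) = 189·exp(3·t/2)/8. La primitive du jerk, avec a(0) = 63/4, donne l'accélération: a(t) = 63·exp(3·t/2)/4. La primitive de l'accélération, avec v(0) = 21/2, donne la vitesse: v(t) = 21·exp(3·t/2)/2. En utilisant v(t) = 21·exp(3·t/2)/2 et en substituant t = 2*log(2)/3, nous trouvons v = 21.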